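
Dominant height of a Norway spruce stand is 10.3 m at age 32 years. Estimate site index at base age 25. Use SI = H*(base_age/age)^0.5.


Formula: SI = H_dom * (base_age / age)^0.5
Age ratio = 25 / 32 = 0.78125
sqrt(age_ratio) = 0.88388
SI = 10.3 * 0.88388 = 9.1 m

9.1


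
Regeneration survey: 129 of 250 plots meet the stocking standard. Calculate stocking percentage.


Formula: Stocking % = stocked plots / total plots * 100
Stocking = 129 / 250 * 100
Stocking = 0.516 * 100 = 51.6%

51.6


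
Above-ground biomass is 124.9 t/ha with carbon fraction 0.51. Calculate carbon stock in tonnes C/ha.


Formula: Carbon Stock = Biomass * Carbon Fraction
C = 124.9 t/ha * 0.51
C = 63.7 t C/ha

63.7


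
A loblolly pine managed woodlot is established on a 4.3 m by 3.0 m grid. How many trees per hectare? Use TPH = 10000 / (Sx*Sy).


Formula: TPH = 10000 m^2/ha / (spacing_x * spacing_y)
Area per tree = 4.3 m * 3.0 m = 12.9 m^2
TPH = 10000 / 12.9 = 775 trees/ha

775


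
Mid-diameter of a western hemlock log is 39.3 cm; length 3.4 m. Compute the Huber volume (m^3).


Huber: V = Am * L,  Am = pi*(Dm/200)^2
Am = pi*(39.3/200)^2 = 0.121304 m^2
V = 0.121304*3.4 = 0.4124 m^3

0.4124


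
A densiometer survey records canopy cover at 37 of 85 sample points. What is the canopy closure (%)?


Formula: Canopy closure = covered points / total points * 100
Closure = 37 / 85 * 100
Closure = 0.4353 * 100 = 43.5%

43.5


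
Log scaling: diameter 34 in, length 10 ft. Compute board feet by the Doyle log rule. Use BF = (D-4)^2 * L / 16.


Doyle: BF = (D - 4)^2 * L / 16
Adjusted diameter = 34 - 4 = 30 in
(D-4)^2 = 30^2 = 900
BF = 900 * 10 / 16 = 563 BF

563


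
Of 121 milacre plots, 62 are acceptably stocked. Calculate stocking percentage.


Formula: Stocking % = stocked plots / total plots * 100
Stocking = 62 / 121 * 100
Stocking = 0.5124 * 100 = 51.2%

51.2


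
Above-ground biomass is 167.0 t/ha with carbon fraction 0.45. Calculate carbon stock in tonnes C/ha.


Formula: Carbon Stock = Biomass * Carbon Fraction
C = 167.0 t/ha * 0.45
C = 75.2 t C/ha

75.2


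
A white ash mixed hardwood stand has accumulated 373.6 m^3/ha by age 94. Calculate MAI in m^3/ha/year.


Formula: MAI = Total Volume / Stand Age
MAI = 373.6 m^3/ha / 94 years
MAI = 3.97 m^3/ha/year

3.97


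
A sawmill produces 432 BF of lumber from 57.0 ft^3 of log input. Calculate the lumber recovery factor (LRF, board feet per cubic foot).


Formula: LRF = Lumber Output (BF) / Log Input (ft^3)
LRF = 432 BF / 57.0 ft^3
LRF = 7.58 BF/ft^3

7.58


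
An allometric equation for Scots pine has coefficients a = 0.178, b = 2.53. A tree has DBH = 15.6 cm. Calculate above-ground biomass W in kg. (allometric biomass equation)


Formula: W = a * DBH^b  (allometric power law)
DBH^b = 15.6^2.53 = 1043.771
W = 0.178 * 1043.771 = 185.8 kg

185.8


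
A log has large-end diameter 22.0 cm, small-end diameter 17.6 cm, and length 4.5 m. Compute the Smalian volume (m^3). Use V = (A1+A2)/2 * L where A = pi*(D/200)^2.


Smalian: V = (A1 + A2)/2 * L,  A = pi*(D/200)^2
A1 = pi*(22.0/200)^2 = 0.038013 m^2
A2 = pi*(17.6/200)^2 = 0.024328 m^2
V = (0.038013+0.024328)/2*4.5 = 0.1403 m^3

0.1403


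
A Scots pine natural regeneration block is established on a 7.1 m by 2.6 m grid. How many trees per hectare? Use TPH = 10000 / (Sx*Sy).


Formula: TPH = 10000 m^2/ha / (spacing_x * spacing_y)
Area per tree = 7.1 m * 2.6 m = 18.46 m^2
TPH = 10000 / 18.46 = 542 trees/ha

542


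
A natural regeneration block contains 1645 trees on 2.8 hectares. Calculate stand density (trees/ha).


Formula: Stand Density = N_trees / Area_ha
Density = 1645 trees / 2.8 ha
Density = 588 trees/ha

588


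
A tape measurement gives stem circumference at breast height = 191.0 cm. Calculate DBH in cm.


Formula: DBH = C / pi
DBH = 191.0 / pi
pi = 3.14159...
DBH = 60.8 cm

60.8


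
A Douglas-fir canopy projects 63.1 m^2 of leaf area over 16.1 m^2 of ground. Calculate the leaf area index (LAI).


Formula: LAI = total leaf area / ground area  (dimensionless)
LAI = 63.1 m^2 / 16.1 m^2
LAI = 3.92

3.92


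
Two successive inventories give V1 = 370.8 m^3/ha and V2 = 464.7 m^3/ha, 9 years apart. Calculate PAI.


Formula: PAI = (V_T2 - V_T1) / (T2 - T1)
Volume increment = 464.7 - 370.8 = 93.9 m^3/ha
PAI = 93.9 / 9 = 10.43 m^3/ha/year

10.43


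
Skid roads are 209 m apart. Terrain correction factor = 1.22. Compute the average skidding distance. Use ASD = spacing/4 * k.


Formula: ASD = (spacing / 4) * correction
Uncorrected distance = spacing / 4 = 209 / 4 = 52.25 m
ASD = 52.25 * 1.22 = 64 m

64


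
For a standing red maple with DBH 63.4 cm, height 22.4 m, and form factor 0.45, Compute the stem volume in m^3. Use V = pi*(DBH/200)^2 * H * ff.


Formula: V = pi * (DBH/200)^2 * H * ff
Radius = DBH/200 = 63.4/200 = 0.317 m
Radius^2 = 0.317^2 = 0.100489 m^2
V = pi * 0.100489 * 22.4 * 0.45
V = 3.182 m^3

3.182


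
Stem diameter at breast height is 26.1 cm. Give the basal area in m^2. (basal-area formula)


Formula: BA = pi * (DBH/2)^2 / 10000  (cm^2 to m^2)
Radius = DBH/2 = 26.1/2 = 13.05 cm
BA = pi * 13.05^2 / 10000
   = 535.0211 cm^2 / 10000
   = 0.0535 m^2

0.0535


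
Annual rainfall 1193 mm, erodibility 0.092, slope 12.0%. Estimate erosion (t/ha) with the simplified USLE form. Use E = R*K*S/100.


Formula: E = R * K * S / 100  (simplified USLE)
R * K = 1193 * 0.092 = 109.756
E = 109.756 * 12.0 / 100 = 13.17 t/ha

13.17


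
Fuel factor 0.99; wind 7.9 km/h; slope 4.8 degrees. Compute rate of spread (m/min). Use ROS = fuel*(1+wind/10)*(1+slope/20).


Formula: ROS = fuel * (1 + wind/10) * (1 + slope/20)
Wind factor = 1 + 7.9/10 = 1.79
Slope factor = 1 + 4.8/20 = 1.24
ROS = 0.99 * 1.79 * 1.24 = 2.2 m/min

2.2


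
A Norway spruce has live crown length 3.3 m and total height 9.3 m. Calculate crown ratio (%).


Formula: Crown Ratio = (Crown Length / Total Height) * 100
CR = (3.3 m / 9.3 m) * 100
CR = 0.3548 * 100 = 35.5%

35.5


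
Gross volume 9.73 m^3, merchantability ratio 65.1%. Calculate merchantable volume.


Formula: MV = V_total * (merchantable_pct / 100)
Merchantable fraction = 65.1% / 100 = 0.651
MV = 9.73 m^3 * 0.651 = 6.334 m^3

6.334


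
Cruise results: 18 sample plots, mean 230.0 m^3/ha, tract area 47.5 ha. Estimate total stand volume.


Formula: Total Volume = Mean Volume per ha * Total Area
Total Volume = 230.0 m^3/ha * 47.5 ha
Total Volume = 10925 m^3

10925


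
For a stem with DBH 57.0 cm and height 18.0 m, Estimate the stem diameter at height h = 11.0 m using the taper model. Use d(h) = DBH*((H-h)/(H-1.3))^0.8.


Taper: d(h) = DBH * ((H - h) / (H - 1.3))^0.8
Numerator = H - h = 18.0 - 11.0 = 7.0 m
Denominator = H - 1.3 = 18.0 - 1.3 = 16.7 m
Ratio = 7.0 / 16.7 = 0.41916
d = 57.0 * 0.41916^0.8 = 28.4 cm

28.4


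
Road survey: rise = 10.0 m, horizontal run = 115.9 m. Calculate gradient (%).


Formula: Gradient = rise / run * 100
Gradient = 10.0 / 115.9 * 100 = 8.6%

8.6


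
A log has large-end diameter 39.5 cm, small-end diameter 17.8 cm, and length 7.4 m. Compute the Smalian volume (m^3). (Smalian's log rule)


Smalian: V = (A1 + A2)/2 * L,  A = pi*(D/200)^2
A1 = pi*(39.5/200)^2 = 0.122542 m^2
A2 = pi*(17.8/200)^2 = 0.024885 m^2
V = (0.122542+0.024885)/2*7.4 = 0.5455 m^3

0.5455


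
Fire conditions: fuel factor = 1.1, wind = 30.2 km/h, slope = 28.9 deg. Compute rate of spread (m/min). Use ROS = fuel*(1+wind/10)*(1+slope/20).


Formula: ROS = fuel * (1 + wind/10) * (1 + slope/20)
Wind factor = 1 + 30.2/10 = 4.02
Slope factor = 1 + 28.9/20 = 2.445
ROS = 1.1 * 4.02 * 2.445 = 10.81 m/min

10.81


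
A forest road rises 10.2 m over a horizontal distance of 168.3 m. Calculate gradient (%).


Formula: Gradient = rise / run * 100
Gradient = 10.2 / 168.3 * 100 = 6.1%

6.1


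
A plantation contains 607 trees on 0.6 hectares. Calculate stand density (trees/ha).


Formula: Stand Density = N_trees / Area_ha
Density = 607 trees / 0.6 ha
Density = 1012 trees/ha

1012


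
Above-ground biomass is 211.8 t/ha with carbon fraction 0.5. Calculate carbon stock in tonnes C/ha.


Formula: Carbon Stock = Biomass * Carbon Fraction
C = 211.8 t/ha * 0.5
C = 105.9 t C/ha

105.9


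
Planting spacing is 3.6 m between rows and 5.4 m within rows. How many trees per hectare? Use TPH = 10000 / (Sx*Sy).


Formula: TPH = 10000 m^2/ha / (spacing_x * spacing_y)
Area per tree = 3.6 m * 5.4 m = 19.44 m^2
TPH = 10000 / 19.44 = 514 trees/ha

514


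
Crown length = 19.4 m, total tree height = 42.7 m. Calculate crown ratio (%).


Formula: Crown Ratio = (Crown Length / Total Height) * 100
CR = (19.4 m / 42.7 m) * 100
CR = 0.4543 * 100 = 45.4%

45.4


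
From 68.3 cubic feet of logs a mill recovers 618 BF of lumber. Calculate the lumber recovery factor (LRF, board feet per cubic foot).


Formula: LRF = Lumber Output (BF) / Log Input (ft^3)
LRF = 618 BF / 68.3 ft^3
LRF = 9.05 BF/ft^3

9.05


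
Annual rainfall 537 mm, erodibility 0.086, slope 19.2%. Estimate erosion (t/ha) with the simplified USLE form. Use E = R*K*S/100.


Formula: E = R * K * S / 100  (simplified USLE)
R * K = 537 * 0.086 = 46.182
E = 46.182 * 19.2 / 100 = 8.87 t/ha

8.87


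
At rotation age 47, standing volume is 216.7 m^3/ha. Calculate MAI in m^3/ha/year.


Formula: MAI = Total Volume / Stand Age
MAI = 216.7 m^3/ha / 47 years
MAI = 4.61 m^3/ha/year

4.61


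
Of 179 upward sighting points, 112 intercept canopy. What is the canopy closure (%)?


Formula: Canopy closure = covered points / total points * 100
Closure = 112 / 179 * 100
Closure = 0.6257 * 100 = 62.6%

62.6


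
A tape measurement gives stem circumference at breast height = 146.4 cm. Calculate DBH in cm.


Formula: DBH = C / pi
DBH = 146.4 / pi
pi = 3.14159...
DBH = 46.6 cm

46.6


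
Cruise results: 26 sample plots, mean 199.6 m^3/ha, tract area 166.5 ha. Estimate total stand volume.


Formula: Total Volume = Mean Volume per ha * Total Area
Total Volume = 199.6 m^3/ha * 166.5 ha
Total Volume = 33233 m^3

33233


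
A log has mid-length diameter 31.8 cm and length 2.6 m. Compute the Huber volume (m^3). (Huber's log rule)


Huber: V = Am * L,  Am = pi*(Dm/200)^2
Am = pi*(31.8/200)^2 = 0.079423 m^2
V = 0.079423*2.6 = 0.2065 m^3

0.2065


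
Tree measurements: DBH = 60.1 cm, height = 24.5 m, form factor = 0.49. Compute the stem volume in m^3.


Formula: V = pi * (DBH/200)^2 * H * ff
Radius = DBH/200 = 60.1/200 = 0.3005 m
Radius^2 = 0.3005^2 = 0.09030025 m^2
V = pi * 0.09030025 * 24.5 * 0.49
V = 3.406 m^3

3.406


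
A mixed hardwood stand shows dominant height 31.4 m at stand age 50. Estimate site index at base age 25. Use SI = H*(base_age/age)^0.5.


Formula: SI = H_dom * (base_age / age)^0.5
Age ratio = 25 / 50 = 0.5
sqrt(age_ratio) = 0.70711
SI = 31.4 * 0.70711 = 22.2 m

22.2


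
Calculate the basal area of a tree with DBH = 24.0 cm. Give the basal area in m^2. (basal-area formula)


Formula: BA = pi * (DBH/2)^2 / 10000  (cm^2 to m^2)
Radius = DBH/2 = 24.0/2 = 12.0 cm
BA = pi * 12.0^2 / 10000
   = 452.3893 cm^2 / 10000
   = 0.0452 m^2

0.0452


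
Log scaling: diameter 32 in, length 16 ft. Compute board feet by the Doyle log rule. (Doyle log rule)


Doyle: BF = (D - 4)^2 * L / 16
Adjusted diameter = 32 - 4 = 28 in
(D-4)^2 = 28^2 = 784
BF = 784 * 16 / 16 = 784 BF

784


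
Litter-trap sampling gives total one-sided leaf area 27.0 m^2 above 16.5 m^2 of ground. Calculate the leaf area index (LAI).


Formula: LAI = total leaf area / ground area  (dimensionless)
LAI = 27.0 m^2 / 16.5 m^2
LAI = 1.64

1.64


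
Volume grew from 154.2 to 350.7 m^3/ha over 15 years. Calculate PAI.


Formula: PAI = (V_T2 - V_T1) / (T2 - T1)
Volume increment = 350.7 - 154.2 = 196.5 m^3/ha
PAI = 196.5 / 15 = 13.1 m^3/ha/year

13.1


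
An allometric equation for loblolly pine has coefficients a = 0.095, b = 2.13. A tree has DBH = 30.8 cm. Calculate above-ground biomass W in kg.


Formula: W = a * DBH^b  (allometric power law)
DBH^b = 30.8^2.13 = 1481.1977
W = 0.095 * 1481.1977 = 140.7 kg

140.7


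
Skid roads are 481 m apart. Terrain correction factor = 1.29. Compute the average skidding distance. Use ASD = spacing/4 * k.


Formula: ASD = (spacing / 4) * correction
Uncorrected distance = spacing / 4 = 481 / 4 = 120.25 m
ASD = 120.25 * 1.29 = 155 m

155


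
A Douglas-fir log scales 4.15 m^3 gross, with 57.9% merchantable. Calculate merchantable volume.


Formula: MV = V_total * (merchantable_pct / 100)
Merchantable fraction = 57.9% / 100 = 0.579
MV = 4.15 m^3 * 0.579 = 2.403 m^3

2.403


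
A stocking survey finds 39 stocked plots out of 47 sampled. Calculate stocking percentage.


Formula: Stocking % = stocked plots / total plots * 100
Stocking = 39 / 47 * 100
Stocking = 0.8298 * 100 = 83.0%

83.0


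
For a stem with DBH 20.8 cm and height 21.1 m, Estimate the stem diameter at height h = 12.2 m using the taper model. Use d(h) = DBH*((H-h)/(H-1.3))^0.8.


Taper: d(h) = DBH * ((H - h) / (H - 1.3))^0.8
Numerator = H - h = 21.1 - 12.2 = 8.9 m
Denominator = H - 1.3 = 21.1 - 1.3 = 19.8 m
Ratio = 8.9 / 19.8 = 0.44949
d = 20.8 * 0.44949^0.8 = 11.0 cm

11.0


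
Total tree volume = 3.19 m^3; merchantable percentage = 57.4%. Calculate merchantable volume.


Formula: MV = V_total * (merchantable_pct / 100)
Merchantable fraction = 57.4% / 100 = 0.574
MV = 3.19 m^3 * 0.574 = 1.831 m^3

1.831


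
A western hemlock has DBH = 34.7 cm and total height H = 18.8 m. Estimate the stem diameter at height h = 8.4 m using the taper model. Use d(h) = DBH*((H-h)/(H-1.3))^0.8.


Taper: d(h) = DBH * ((H - h) / (H - 1.3))^0.8
Numerator = H - h = 18.8 - 8.4 = 10.4 m
Denominator = H - 1.3 = 18.8 - 1.3 = 17.5 m
Ratio = 10.4 / 17.5 = 0.59429
d = 34.7 * 0.59429^0.8 = 22.9 cm

22.9


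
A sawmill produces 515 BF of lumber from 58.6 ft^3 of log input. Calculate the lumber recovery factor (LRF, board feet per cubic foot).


Formula: LRF = Lumber Output (BF) / Log Input (ft^3)
LRF = 515 BF / 58.6 ft^3
LRF = 8.79 BF/ft^3

8.79


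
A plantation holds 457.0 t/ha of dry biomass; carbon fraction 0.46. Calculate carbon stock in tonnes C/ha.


Formula: Carbon Stock = Biomass * Carbon Fraction
C = 457.0 t/ha * 0.46
C = 210.2 t C/ha

210.2


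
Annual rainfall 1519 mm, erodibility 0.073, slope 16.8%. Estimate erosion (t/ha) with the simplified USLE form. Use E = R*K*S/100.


Formula: E = R * K * S / 100  (simplified USLE)
R * K = 1519 * 0.073 = 110.887
E = 110.887 * 16.8 / 100 = 18.63 t/ha

18.63


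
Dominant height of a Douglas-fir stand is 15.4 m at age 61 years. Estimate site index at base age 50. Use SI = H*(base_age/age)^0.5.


Formula: SI = H_dom * (base_age / age)^0.5
Age ratio = 50 / 61 = 0.81967
sqrt(age_ratio) = 0.90536
SI = 15.4 * 0.90536 = 13.9 m

13.9


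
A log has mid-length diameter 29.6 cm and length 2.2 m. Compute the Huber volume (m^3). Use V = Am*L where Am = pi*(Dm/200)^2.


Huber: V = Am * L,  Am = pi*(Dm/200)^2
Am = pi*(29.6/200)^2 = 0.068813 m^2
V = 0.068813*2.2 = 0.1514 m^3

0.1514


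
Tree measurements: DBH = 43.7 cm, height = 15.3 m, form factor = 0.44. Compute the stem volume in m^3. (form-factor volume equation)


Formula: V = pi * (DBH/200)^2 * H * ff
Radius = DBH/200 = 43.7/200 = 0.2185 m
Radius^2 = 0.2185^2 = 0.04774225 m^2
V = pi * 0.04774225 * 15.3 * 0.44
V = 1.01 m^3

1.01


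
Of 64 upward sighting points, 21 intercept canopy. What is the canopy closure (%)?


Formula: Canopy closure = covered points / total points * 100
Closure = 21 / 64 * 100
Closure = 0.3281 * 100 = 32.8%

32.8


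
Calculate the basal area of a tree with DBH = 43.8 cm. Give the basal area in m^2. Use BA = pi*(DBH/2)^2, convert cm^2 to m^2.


Formula: BA = pi * (DBH/2)^2 / 10000  (cm^2 to m^2)
Radius = DBH/2 = 43.8/2 = 21.9 cm
BA = pi * 21.9^2 / 10000
   = 1506.7393 cm^2 / 10000
   = 0.1507 m^2

0.1507


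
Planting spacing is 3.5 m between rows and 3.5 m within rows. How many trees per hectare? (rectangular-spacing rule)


Formula: TPH = 10000 m^2/ha / (spacing_x * spacing_y)
Area per tree = 3.5 m * 3.5 m = 12.25 m^2
TPH = 10000 / 12.25 = 816 trees/ha

816


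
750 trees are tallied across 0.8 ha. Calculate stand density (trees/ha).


Formula: Stand Density = N_trees / Area_ha
Density = 750 trees / 0.8 ha
Density = 938 trees/ha

938


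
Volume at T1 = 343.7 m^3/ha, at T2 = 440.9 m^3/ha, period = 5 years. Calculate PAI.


Formula: PAI = (V_T2 - V_T1) / (T2 - T1)
Volume increment = 440.9 - 343.7 = 97.2 m^3/ha
PAI = 97.2 / 5 = 19.44 m^3/ha/year

19.44


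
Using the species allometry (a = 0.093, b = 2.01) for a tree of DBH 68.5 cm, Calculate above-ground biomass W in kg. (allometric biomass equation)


Formula: W = a * DBH^b  (allometric power law)
DBH^b = 68.5^2.01 = 4894.8349
W = 0.093 * 4894.8349 = 455.2 kg

455.2


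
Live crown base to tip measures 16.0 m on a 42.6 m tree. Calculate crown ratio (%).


Formula: Crown Ratio = (Crown Length / Total Height) * 100
CR = (16.0 m / 42.6 m) * 100
CR = 0.3756 * 100 = 37.6%

37.6


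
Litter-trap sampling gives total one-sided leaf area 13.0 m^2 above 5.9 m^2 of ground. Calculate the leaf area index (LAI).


Formula: LAI = total leaf area / ground area  (dimensionless)
LAI = 13.0 m^2 / 5.9 m^2
LAI = 2.2

2.2


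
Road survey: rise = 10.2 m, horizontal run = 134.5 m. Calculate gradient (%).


Formula: Gradient = rise / run * 100
Gradient = 10.2 / 134.5 * 100 = 7.6%

7.6


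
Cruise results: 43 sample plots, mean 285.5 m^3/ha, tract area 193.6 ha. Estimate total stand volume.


Formula: Total Volume = Mean Volume per ha * Total Area
Total Volume = 285.5 m^3/ha * 193.6 ha
Total Volume = 55273 m^3

55273


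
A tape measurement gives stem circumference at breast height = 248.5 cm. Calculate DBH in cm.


Formula: DBH = C / pi
DBH = 248.5 / pi
pi = 3.14159...
DBH = 79.1 cm

79.1


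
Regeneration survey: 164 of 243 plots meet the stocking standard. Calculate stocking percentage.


Formula: Stocking % = stocked plots / total plots * 100
Stocking = 164 / 243 * 100
Stocking = 0.6749 * 100 = 67.5%

67.5


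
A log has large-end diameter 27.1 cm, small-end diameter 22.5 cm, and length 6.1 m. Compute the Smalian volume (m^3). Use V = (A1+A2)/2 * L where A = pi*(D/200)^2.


Smalian: V = (A1 + A2)/2 * L,  A = pi*(D/200)^2
A1 = pi*(27.1/200)^2 = 0.05768 m^2
A2 = pi*(22.5/200)^2 = 0.039761 m^2
V = (0.05768+0.039761)/2*6.1 = 0.2972 m^3

0.2972


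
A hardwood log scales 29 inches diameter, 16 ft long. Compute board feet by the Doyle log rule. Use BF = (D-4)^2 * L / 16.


Doyle: BF = (D - 4)^2 * L / 16
Adjusted diameter = 29 - 4 = 25 in
(D-4)^2 = 25^2 = 625
BF = 625 * 16 / 16 = 625 BF

625


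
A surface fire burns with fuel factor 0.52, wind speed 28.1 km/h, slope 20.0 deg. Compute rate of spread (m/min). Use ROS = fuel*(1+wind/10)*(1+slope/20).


Formula: ROS = fuel * (1 + wind/10) * (1 + slope/20)
Wind factor = 1 + 28.1/10 = 3.81
Slope factor = 1 + 20.0/20 = 2.0
ROS = 0.52 * 3.81 * 2.0 = 3.96 m/min

3.96


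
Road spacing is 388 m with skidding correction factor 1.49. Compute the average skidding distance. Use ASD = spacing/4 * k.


Formula: ASD = (spacing / 4) * correction
Uncorrected distance = spacing / 4 = 388 / 4 = 97 m
ASD = 97 * 1.49 = 145 m

145


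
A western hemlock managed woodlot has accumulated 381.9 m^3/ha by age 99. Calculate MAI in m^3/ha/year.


Formula: MAI = Total Volume / Stand Age
MAI = 381.9 m^3/ha / 99 years
MAI = 3.86 m^3/ha/year

3.86


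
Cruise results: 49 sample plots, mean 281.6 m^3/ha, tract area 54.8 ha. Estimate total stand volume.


Formula: Total Volume = Mean Volume per ha * Total Area
Total Volume = 281.6 m^3/ha * 54.8 ha
Total Volume = 15432 m^3

15432


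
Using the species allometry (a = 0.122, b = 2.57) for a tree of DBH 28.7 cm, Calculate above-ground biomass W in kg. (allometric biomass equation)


Formula: W = a * DBH^b  (allometric power law)
DBH^b = 28.7^2.57 = 5581.5713
W = 0.122 * 5581.5713 = 681.0 kg

681.0


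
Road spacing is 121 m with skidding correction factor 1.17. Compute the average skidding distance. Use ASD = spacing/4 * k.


Formula: ASD = (spacing / 4) * correction
Uncorrected distance = spacing / 4 = 121 / 4 = 30.25 m
ASD = 30.25 * 1.17 = 35 m

35


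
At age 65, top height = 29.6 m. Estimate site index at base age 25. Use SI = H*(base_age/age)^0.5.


Formula: SI = H_dom * (base_age / age)^0.5
Age ratio = 25 / 65 = 0.38462
sqrt(age_ratio) = 0.62017
SI = 29.6 * 0.62017 = 18.4 m

18.4


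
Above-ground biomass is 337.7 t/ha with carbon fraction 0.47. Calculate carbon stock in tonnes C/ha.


Formula: Carbon Stock = Biomass * Carbon Fraction
C = 337.7 t/ha * 0.47
C = 158.7 t C/ha

158.7


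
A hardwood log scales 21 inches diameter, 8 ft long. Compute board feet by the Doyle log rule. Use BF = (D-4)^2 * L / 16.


Doyle: BF = (D - 4)^2 * L / 16
Adjusted diameter = 21 - 4 = 17 in
(D-4)^2 = 17^2 = 289
BF = 289 * 8 / 16 = 145 BF

145


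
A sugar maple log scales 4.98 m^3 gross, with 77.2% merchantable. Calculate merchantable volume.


Formula: MV = V_total * (merchantable_pct / 100)
Merchantable fraction = 77.2% / 100 = 0.772
MV = 4.98 m^3 * 0.772 = 3.845 m^3

3.845


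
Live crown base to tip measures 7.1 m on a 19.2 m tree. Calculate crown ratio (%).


Formula: Crown Ratio = (Crown Length / Total Height) * 100
CR = (7.1 m / 19.2 m) * 100
CR = 0.3698 * 100 = 37.0%

37.0


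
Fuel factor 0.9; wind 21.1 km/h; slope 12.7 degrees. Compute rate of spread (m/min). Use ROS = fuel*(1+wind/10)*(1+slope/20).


Formula: ROS = fuel * (1 + wind/10) * (1 + slope/20)
Wind factor = 1 + 21.1/10 = 3.11
Slope factor = 1 + 12.7/20 = 1.635
ROS = 0.9 * 3.11 * 1.635 = 4.58 m/min

4.58


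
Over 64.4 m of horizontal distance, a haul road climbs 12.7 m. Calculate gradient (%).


Formula: Gradient = rise / run * 100
Gradient = 12.7 / 64.4 * 100 = 19.7%

19.7


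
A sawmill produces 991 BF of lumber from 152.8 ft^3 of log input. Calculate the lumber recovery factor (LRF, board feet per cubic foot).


Formula: LRF = Lumber Output (BF) / Log Input (ft^3)
LRF = 991 BF / 152.8 ft^3
LRF = 6.49 BF/ft^3

6.49


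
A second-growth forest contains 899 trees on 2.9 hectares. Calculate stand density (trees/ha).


Formula: Stand Density = N_trees / Area_ha
Density = 899 trees / 2.9 ha
Density = 310 trees/ha

310


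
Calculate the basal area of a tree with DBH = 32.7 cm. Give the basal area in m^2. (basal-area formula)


Formula: BA = pi * (DBH/2)^2 / 10000  (cm^2 to m^2)
Radius = DBH/2 = 32.7/2 = 16.35 cm
BA = pi * 16.35^2 / 10000
   = 839.8184 cm^2 / 10000
   = 0.084 m^2

0.084


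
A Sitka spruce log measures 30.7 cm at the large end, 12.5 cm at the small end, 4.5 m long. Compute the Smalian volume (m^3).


Smalian: V = (A1 + A2)/2 * L,  A = pi*(D/200)^2
A1 = pi*(30.7/200)^2 = 0.074023 m^2
A2 = pi*(12.5/200)^2 = 0.012272 m^2
V = (0.074023+0.012272)/2*4.5 = 0.1942 m^3

0.1942


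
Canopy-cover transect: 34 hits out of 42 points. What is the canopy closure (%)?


Formula: Canopy closure = covered points / total points * 100
Closure = 34 / 42 * 100
Closure = 0.8095 * 100 = 81.0%

81.0


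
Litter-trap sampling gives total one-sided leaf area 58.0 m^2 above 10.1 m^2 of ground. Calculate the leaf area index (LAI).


Formula: LAI = total leaf area / ground area  (dimensionless)
LAI = 58.0 m^2 / 10.1 m^2
LAI = 5.74

5.74


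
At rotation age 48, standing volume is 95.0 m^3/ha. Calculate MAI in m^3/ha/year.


Formula: MAI = Total Volume / Stand Age
MAI = 95.0 m^3/ha / 48 years
MAI = 1.98 m^3/ha/year

1.98


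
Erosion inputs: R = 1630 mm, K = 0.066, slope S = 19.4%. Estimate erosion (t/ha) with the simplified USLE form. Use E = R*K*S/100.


Formula: E = R * K * S / 100  (simplified USLE)
R * K = 1630 * 0.066 = 107.58
E = 107.58 * 19.4 / 100 = 20.87 t/ha

20.87


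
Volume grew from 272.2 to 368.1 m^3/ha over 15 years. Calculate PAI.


Formula: PAI = (V_T2 - V_T1) / (T2 - T1)
Volume increment = 368.1 - 272.2 = 95.9 m^3/ha
PAI = 95.9 / 15 = 6.39 m^3/ha/year

6.39


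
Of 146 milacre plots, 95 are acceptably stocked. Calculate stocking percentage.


Formula: Stocking % = stocked plots / total plots * 100
Stocking = 95 / 146 * 100
Stocking = 0.6507 * 100 = 65.1%

65.1


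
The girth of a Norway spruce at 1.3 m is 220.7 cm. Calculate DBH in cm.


Formula: DBH = C / pi
DBH = 220.7 / pi
pi = 3.14159...
DBH = 70.3 cm

70.3


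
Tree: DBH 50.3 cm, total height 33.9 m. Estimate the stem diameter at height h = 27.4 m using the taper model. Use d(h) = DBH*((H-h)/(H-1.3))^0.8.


Taper: d(h) = DBH * ((H - h) / (H - 1.3))^0.8
Numerator = H - h = 33.9 - 27.4 = 6.5 m
Denominator = H - 1.3 = 33.9 - 1.3 = 32.6 m
Ratio = 6.5 / 32.6 = 0.19939
d = 50.3 * 0.19939^0.8 = 13.8 cm

13.8


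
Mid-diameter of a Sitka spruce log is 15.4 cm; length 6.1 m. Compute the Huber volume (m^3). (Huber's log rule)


Huber: V = Am * L,  Am = pi*(Dm/200)^2
Am = pi*(15.4/200)^2 = 0.018627 m^2
V = 0.018627*6.1 = 0.1136 m^3

0.1136


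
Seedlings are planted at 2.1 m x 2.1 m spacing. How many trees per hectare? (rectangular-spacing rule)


Formula: TPH = 10000 m^2/ha / (spacing_x * spacing_y)
Area per tree = 2.1 m * 2.1 m = 4.41 m^2
TPH = 10000 / 4.41 = 2268 trees/ha

2268


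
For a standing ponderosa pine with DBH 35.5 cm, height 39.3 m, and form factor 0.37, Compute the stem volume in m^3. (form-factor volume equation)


Formula: V = pi * (DBH/200)^2 * H * ff
Radius = DBH/200 = 35.5/200 = 0.1775 m
Radius^2 = 0.1775^2 = 0.03150625 m^2
V = pi * 0.03150625 * 39.3 * 0.37
V = 1.439 m^3

1.439


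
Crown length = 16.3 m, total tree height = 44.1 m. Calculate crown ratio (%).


Formula: Crown Ratio = (Crown Length / Total Height) * 100
CR = (16.3 m / 44.1 m) * 100
CR = 0.3696 * 100 = 37.0%

37.0


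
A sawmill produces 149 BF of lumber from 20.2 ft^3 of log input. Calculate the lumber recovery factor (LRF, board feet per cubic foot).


Formula: LRF = Lumber Output (BF) / Log Input (ft^3)
LRF = 149 BF / 20.2 ft^3
LRF = 7.38 BF/ft^3

7.38


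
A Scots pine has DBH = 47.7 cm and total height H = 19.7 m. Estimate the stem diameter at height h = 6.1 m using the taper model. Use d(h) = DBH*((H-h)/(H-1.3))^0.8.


Taper: d(h) = DBH * ((H - h) / (H - 1.3))^0.8
Numerator = H - h = 19.7 - 6.1 = 13.6 m
Denominator = H - 1.3 = 19.7 - 1.3 = 18.4 m
Ratio = 13.6 / 18.4 = 0.73913
d = 47.7 * 0.73913^0.8 = 37.5 cm

37.5


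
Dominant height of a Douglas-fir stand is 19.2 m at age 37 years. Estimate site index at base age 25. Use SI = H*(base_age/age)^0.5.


Formula: SI = H_dom * (base_age / age)^0.5
Age ratio = 25 / 37 = 0.67568
sqrt(age_ratio) = 0.82199
SI = 19.2 * 0.82199 = 15.8 m

15.8


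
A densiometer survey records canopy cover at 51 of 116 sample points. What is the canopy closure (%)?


Formula: Canopy closure = covered points / total points * 100
Closure = 51 / 116 * 100
Closure = 0.4397 * 100 = 44.0%

44.0


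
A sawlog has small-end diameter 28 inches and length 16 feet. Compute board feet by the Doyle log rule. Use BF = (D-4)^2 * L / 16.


Doyle: BF = (D - 4)^2 * L / 16
Adjusted diameter = 28 - 4 = 24 in
(D-4)^2 = 24^2 = 576
BF = 576 * 16 / 16 = 576 BF

576


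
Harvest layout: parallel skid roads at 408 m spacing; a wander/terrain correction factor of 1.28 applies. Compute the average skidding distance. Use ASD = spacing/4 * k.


Formula: ASD = (spacing / 4) * correction
Uncorrected distance = spacing / 4 = 408 / 4 = 102 m
ASD = 102 * 1.28 = 131 m

131


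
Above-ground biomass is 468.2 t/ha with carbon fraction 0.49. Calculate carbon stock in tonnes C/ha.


Formula: Carbon Stock = Biomass * Carbon Fraction
C = 468.2 t/ha * 0.49
C = 229.4 t C/ha

229.4


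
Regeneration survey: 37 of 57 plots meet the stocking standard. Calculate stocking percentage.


Formula: Stocking % = stocked plots / total plots * 100
Stocking = 37 / 57 * 100
Stocking = 0.6491 * 100 = 64.9%

64.9


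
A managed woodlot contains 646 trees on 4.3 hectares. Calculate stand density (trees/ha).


Formula: Stand Density = N_trees / Area_ha
Density = 646 trees / 4.3 ha
Density = 150 trees/ha

150


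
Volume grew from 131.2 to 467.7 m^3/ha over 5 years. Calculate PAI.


Formula: PAI = (V_T2 - V_T1) / (T2 - T1)
Volume increment = 467.7 - 131.2 = 336.5 m^3/ha
PAI = 336.5 / 5 = 67.3 m^3/ha/year

67.3


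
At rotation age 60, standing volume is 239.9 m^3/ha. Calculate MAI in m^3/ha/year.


Formula: MAI = Total Volume / Stand Age
MAI = 239.9 m^3/ha / 60 years
MAI = 4.0 m^3/ha/year

4.0


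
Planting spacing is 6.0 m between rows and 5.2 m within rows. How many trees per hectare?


Formula: TPH = 10000 m^2/ha / (spacing_x * spacing_y)
Area per tree = 6.0 m * 5.2 m = 31.2 m^2
TPH = 10000 / 31.2 = 321 trees/ha

321


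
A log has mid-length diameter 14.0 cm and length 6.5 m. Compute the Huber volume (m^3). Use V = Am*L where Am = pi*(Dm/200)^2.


Huber: V = Am * L,  Am = pi*(Dm/200)^2
Am = pi*(14.0/200)^2 = 0.015394 m^2
V = 0.015394*6.5 = 0.1001 m^3

0.1001


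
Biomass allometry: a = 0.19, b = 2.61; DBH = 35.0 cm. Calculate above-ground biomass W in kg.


Formula: W = a * DBH^b  (allometric power law)
DBH^b = 35.0^2.61 = 10715.6272
W = 0.19 * 10715.6272 = 2036.0 kg

2036.0


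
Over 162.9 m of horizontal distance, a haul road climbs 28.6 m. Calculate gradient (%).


Formula: Gradient = rise / run * 100
Gradient = 28.6 / 162.9 * 100 = 17.6%

17.6


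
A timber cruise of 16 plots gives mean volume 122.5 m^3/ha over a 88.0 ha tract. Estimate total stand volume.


Formula: Total Volume = Mean Volume per ha * Total Area
Total Volume = 122.5 m^3/ha * 88.0 ha
Total Volume = 10780 m^3

10780


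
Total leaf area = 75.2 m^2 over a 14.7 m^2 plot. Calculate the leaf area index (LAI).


Formula: LAI = total leaf area / ground area  (dimensionless)
LAI = 75.2 m^2 / 14.7 m^2
LAI = 5.12

5.12


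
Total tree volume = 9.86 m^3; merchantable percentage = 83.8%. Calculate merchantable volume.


Formula: MV = V_total * (merchantable_pct / 100)
Merchantable fraction = 83.8% / 100 = 0.838
MV = 9.86 m^3 * 0.838 = 8.263 m^3

8.263


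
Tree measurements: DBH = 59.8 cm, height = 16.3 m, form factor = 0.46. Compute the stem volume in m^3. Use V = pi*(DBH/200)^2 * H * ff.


Formula: V = pi * (DBH/200)^2 * H * ff
Radius = DBH/200 = 59.8/200 = 0.299 m
Radius^2 = 0.299^2 = 0.089401 m^2
V = pi * 0.089401 * 16.3 * 0.46
V = 2.106 m^3

2.106


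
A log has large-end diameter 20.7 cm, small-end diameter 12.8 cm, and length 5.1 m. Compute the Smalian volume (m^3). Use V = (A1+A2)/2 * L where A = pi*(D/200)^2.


Smalian: V = (A1 + A2)/2 * L,  A = pi*(D/200)^2
A1 = pi*(20.7/200)^2 = 0.033654 m^2
A2 = pi*(12.8/200)^2 = 0.012868 m^2
V = (0.033654+0.012868)/2*5.1 = 0.1186 m^3

0.1186


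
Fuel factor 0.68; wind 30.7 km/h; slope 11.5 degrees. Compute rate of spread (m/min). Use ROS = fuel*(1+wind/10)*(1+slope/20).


Formula: ROS = fuel * (1 + wind/10) * (1 + slope/20)
Wind factor = 1 + 30.7/10 = 4.07
Slope factor = 1 + 11.5/20 = 1.575
ROS = 0.68 * 4.07 * 1.575 = 4.36 m/min

4.36


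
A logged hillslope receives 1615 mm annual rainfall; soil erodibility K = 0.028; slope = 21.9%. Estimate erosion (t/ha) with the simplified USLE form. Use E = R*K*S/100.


Formula: E = R * K * S / 100  (simplified USLE)
R * K = 1615 * 0.028 = 45.22
E = 45.22 * 21.9 / 100 = 9.9 t/ha

9.9


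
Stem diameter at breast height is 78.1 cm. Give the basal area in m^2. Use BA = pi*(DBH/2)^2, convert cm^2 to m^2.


Formula: BA = pi * (DBH/2)^2 / 10000  (cm^2 to m^2)
Radius = DBH/2 = 78.1/2 = 39.05 cm
BA = pi * 39.05^2 / 10000
   = 4790.6225 cm^2 / 10000
   = 0.4791 m^2

0.4791


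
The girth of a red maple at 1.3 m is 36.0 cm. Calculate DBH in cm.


Formula: DBH = C / pi
DBH = 36.0 / pi
pi = 3.14159...
DBH = 11.5 cm

11.5


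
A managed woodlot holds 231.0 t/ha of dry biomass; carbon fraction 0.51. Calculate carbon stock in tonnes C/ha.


Formula: Carbon Stock = Biomass * Carbon Fraction
C = 231.0 t/ha * 0.51
C = 117.8 t C/ha

117.8


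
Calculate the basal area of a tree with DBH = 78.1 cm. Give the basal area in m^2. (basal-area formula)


Formula: BA = pi * (DBH/2)^2 / 10000  (cm^2 to m^2)
Radius = DBH/2 = 78.1/2 = 39.05 cm
BA = pi * 39.05^2 / 10000
   = 4790.6225 cm^2 / 10000
   = 0.4791 m^2

0.4791


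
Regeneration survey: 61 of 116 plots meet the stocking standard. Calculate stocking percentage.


Formula: Stocking % = stocked plots / total plots * 100
Stocking = 61 / 116 * 100
Stocking = 0.5259 * 100 = 52.6%

52.6


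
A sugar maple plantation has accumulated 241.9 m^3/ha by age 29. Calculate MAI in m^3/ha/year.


Formula: MAI = Total Volume / Stand Age
MAI = 241.9 m^3/ha / 29 years
MAI = 8.34 m^3/ha/year

8.34


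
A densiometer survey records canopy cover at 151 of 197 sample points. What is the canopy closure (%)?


Formula: Canopy closure = covered points / total points * 100
Closure = 151 / 197 * 100
Closure = 0.7665 * 100 = 76.6%

76.6


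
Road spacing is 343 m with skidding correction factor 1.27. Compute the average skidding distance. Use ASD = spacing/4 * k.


Formula: ASD = (spacing / 4) * correction
Uncorrected distance = spacing / 4 = 343 / 4 = 85.75 m
ASD = 85.75 * 1.27 = 109 m

109


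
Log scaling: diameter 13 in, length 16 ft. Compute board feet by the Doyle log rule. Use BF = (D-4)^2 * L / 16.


Doyle: BF = (D - 4)^2 * L / 16
Adjusted diameter = 13 - 4 = 9 in
(D-4)^2 = 9^2 = 81
BF = 81 * 16 / 16 = 81 BF

81


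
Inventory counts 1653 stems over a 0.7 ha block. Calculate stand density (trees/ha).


Formula: Stand Density = N_trees / Area_ha
Density = 1653 trees / 0.7 ha
Density = 2361 trees/ha

2361


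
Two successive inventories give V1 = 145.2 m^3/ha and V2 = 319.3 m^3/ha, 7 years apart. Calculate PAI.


Formula: PAI = (V_T2 - V_T1) / (T2 - T1)
Volume increment = 319.3 - 145.2 = 174.1 m^3/ha
PAI = 174.1 / 7 = 24.87 m^3/ha/year

24.87


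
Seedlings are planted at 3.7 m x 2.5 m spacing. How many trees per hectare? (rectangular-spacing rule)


Formula: TPH = 10000 m^2/ha / (spacing_x * spacing_y)
Area per tree = 3.7 m * 2.5 m = 9.25 m^2
TPH = 10000 / 9.25 = 1081 trees/ha

1081


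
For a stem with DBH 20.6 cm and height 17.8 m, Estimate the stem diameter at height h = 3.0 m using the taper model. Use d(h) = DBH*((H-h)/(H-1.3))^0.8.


Taper: d(h) = DBH * ((H - h) / (H - 1.3))^0.8
Numerator = H - h = 17.8 - 3.0 = 14.8 m
Denominator = H - 1.3 = 17.8 - 1.3 = 16.5 m
Ratio = 14.8 / 16.5 = 0.89697
d = 20.6 * 0.89697^0.8 = 18.9 cm

18.9


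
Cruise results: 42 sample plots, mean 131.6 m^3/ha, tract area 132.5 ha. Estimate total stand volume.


Formula: Total Volume = Mean Volume per ha * Total Area
Total Volume = 131.6 m^3/ha * 132.5 ha
Total Volume = 17437 m^3

17437


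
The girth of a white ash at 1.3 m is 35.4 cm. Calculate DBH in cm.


Formula: DBH = C / pi
DBH = 35.4 / pi
pi = 3.14159...
DBH = 11.3 cm

11.3


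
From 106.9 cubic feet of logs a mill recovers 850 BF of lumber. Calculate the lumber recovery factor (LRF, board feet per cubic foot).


Formula: LRF = Lumber Output (BF) / Log Input (ft^3)
LRF = 850 BF / 106.9 ft^3
LRF = 7.95 BF/ft^3

7.95


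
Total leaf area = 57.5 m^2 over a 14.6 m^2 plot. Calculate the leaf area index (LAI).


Formula: LAI = total leaf area / ground area  (dimensionless)
LAI = 57.5 m^2 / 14.6 m^2
LAI = 3.94

3.94


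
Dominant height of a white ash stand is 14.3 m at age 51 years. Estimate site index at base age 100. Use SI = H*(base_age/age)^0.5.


Formula: SI = H_dom * (base_age / age)^0.5
Age ratio = 100 / 51 = 1.96078
sqrt(age_ratio) = 1.40028
SI = 14.3 * 1.40028 = 20.0 m

20.0


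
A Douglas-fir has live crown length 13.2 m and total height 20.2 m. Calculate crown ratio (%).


Formula: Crown Ratio = (Crown Length / Total Height) * 100
CR = (13.2 m / 20.2 m) * 100
CR = 0.6535 * 100 = 65.3%

65.3


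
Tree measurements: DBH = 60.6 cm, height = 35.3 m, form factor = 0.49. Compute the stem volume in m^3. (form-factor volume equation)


Formula: V = pi * (DBH/200)^2 * H * ff
Radius = DBH/200 = 60.6/200 = 0.303 m
Radius^2 = 0.303^2 = 0.091809 m^2
V = pi * 0.091809 * 35.3 * 0.49
V = 4.989 m^3

4.989


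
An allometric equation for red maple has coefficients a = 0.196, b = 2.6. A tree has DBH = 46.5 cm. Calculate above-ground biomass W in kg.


Formula: W = a * DBH^b  (allometric power law)
DBH^b = 46.5^2.6 = 21646.0012
W = 0.196 * 21646.0012 = 4242.6 kg

4242.6


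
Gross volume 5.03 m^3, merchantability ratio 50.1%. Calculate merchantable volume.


Formula: MV = V_total * (merchantable_pct / 100)
Merchantable fraction = 50.1% / 100 = 0.501
MV = 5.03 m^3 * 0.501 = 2.52 m^3

2.52


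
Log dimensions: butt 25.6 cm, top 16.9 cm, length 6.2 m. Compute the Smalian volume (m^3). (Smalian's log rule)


Smalian: V = (A1 + A2)/2 * L,  A = pi*(D/200)^2
A1 = pi*(25.6/200)^2 = 0.051472 m^2
A2 = pi*(16.9/200)^2 = 0.022432 m^2
V = (0.051472+0.022432)/2*6.2 = 0.2291 m^3

0.2291


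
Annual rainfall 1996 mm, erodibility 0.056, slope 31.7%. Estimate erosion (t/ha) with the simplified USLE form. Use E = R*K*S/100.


Formula: E = R * K * S / 100  (simplified USLE)
R * K = 1996 * 0.056 = 111.776
E = 111.776 * 31.7 / 100 = 35.43 t/ha

35.43


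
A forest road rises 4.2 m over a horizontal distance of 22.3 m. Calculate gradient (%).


Formula: Gradient = rise / run * 100
Gradient = 4.2 / 22.3 * 100 = 18.8%

18.8


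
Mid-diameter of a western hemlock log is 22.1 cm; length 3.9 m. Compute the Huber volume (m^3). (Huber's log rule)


Huber: V = Am * L,  Am = pi*(Dm/200)^2
Am = pi*(22.1/200)^2 = 0.03836 m^2
V = 0.03836*3.9 = 0.1496 m^3

0.1496


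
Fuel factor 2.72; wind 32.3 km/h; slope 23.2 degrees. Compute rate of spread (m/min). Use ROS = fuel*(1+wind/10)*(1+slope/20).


Formula: ROS = fuel * (1 + wind/10) * (1 + slope/20)
Wind factor = 1 + 32.3/10 = 4.23
Slope factor = 1 + 23.2/20 = 2.16
ROS = 2.72 * 4.23 * 2.16 = 24.85 m/min

24.85


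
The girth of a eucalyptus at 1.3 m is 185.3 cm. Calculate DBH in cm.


Formula: DBH = C / pi
DBH = 185.3 / pi
pi = 3.14159...
DBH = 59.0 cm

59.0


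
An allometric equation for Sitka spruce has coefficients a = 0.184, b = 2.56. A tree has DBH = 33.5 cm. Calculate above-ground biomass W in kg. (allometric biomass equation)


Formula: W = a * DBH^b  (allometric power law)
DBH^b = 33.5^2.56 = 8018.8983
W = 0.184 * 8018.8983 = 1475.5 kg

1475.5


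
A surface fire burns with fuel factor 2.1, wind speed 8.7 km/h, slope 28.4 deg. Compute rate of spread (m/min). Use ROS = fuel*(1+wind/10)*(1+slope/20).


Formula: ROS = fuel * (1 + wind/10) * (1 + slope/20)
Wind factor = 1 + 8.7/10 = 1.87
Slope factor = 1 + 28.4/20 = 2.42
ROS = 2.1 * 1.87 * 2.42 = 9.5 m/min

9.5


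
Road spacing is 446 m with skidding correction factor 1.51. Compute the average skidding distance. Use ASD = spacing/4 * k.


Formula: ASD = (spacing / 4) * correction
Uncorrected distance = spacing / 4 = 446 / 4 = 111.5 m
ASD = 111.5 * 1.51 = 168 m

168


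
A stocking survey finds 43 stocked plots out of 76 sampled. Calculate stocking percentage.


Formula: Stocking % = stocked plots / total plots * 100
Stocking = 43 / 76 * 100
Stocking = 0.5658 * 100 = 56.6%

56.6


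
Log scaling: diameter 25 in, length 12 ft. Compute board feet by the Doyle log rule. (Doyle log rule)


Doyle: BF = (D - 4)^2 * L / 16
Adjusted diameter = 25 - 4 = 21 in
(D-4)^2 = 21^2 = 441
BF = 441 * 12 / 16 = 331 BF

331


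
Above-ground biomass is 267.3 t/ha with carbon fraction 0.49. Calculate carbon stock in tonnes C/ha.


Formula: Carbon Stock = Biomass * Carbon Fraction
C = 267.3 t/ha * 0.49
C = 131.0 t C/ha

131.0
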